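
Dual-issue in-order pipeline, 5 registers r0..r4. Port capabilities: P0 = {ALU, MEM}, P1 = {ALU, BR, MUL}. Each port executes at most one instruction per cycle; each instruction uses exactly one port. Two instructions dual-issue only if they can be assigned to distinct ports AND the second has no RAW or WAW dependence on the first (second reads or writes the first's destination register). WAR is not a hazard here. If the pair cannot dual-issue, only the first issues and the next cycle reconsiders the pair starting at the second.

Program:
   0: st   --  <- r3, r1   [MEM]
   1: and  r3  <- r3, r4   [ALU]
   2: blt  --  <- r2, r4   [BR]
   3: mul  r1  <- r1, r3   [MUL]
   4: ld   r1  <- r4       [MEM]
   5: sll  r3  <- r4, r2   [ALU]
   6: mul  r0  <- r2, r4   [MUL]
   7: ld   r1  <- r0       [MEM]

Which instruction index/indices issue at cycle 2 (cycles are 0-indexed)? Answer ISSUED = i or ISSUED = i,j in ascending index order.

0. st.MEM+and.ALU @i0,i1  | 2-wide
1. blt.BR @i2  | no-port BR/MUL
2. mul.MUL @i3  | WAW r1
3. ld.MEM+sll.ALU @i4,i5  | 2-wide
4. mul.MUL @i6  | RAW r0
5. ld.MEM @i7  | tail

ISSUED = 3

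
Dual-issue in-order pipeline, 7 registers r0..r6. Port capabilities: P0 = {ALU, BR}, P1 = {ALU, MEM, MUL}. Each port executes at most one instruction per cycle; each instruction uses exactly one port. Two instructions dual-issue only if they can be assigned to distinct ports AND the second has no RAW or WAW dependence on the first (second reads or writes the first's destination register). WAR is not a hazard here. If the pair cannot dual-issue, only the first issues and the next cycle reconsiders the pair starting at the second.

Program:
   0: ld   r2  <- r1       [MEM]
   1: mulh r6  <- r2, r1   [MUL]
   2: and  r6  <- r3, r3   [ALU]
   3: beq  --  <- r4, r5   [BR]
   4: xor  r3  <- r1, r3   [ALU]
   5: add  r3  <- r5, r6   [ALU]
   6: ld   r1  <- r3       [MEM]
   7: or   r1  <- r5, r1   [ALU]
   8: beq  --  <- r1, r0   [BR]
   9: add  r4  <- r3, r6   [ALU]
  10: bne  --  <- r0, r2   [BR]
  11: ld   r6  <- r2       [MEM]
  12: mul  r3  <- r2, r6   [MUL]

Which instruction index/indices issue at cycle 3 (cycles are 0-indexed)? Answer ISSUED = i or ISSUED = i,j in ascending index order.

ISSUED = 4

#0 head=0: ld.MEM i0 no-port MEM/MUL
#1 head=1: mulh.MUL i1 WAW r6
#2 head=2: and.ALU+beq.BR i2/i3 dual
#3 head=4: xor.ALU i4 WAW r3
#4 head=5: add.ALU i5 RAW r3
#5 head=6: ld.MEM i6 RAW+WAW r1
#6 head=7: or.ALU i7 RAW r1
#7 head=8: beq.BR+add.ALU i8/i9 dual
#8 head=10: bne.BR+ld.MEM i10/i11 dual
#9 head=12: mul.MUL i12 tail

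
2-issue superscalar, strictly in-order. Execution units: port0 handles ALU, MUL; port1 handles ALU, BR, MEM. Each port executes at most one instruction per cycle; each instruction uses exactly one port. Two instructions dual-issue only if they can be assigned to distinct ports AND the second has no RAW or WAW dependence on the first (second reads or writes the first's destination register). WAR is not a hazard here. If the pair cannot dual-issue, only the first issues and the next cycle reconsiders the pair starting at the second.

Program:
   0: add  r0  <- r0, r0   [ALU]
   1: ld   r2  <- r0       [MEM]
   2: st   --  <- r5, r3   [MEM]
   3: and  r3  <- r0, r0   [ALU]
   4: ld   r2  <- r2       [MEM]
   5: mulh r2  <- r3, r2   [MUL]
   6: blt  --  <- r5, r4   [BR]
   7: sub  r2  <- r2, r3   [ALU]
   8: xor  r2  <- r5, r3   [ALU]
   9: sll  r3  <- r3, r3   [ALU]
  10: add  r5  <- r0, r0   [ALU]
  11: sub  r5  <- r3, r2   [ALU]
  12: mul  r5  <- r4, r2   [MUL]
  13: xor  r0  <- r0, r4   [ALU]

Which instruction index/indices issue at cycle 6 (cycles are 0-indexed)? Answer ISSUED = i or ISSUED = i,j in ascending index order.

[0] i0  add  -- RAW r0
[1] i1  ld  -- no-port MEM/MEM
[2] i2,i3  st;and  -- pair
[3] i4  ld  -- RAW+WAW r2
[4] i5,i6  mulh;blt  -- pair
[5] i7  sub  -- WAW r2
[6] i8,i9  xor;sll  -- pair
[7] i10  add  -- WAW r5
[8] i11  sub  -- WAW r5
[9] i12,i13  mul;xor  -- pair

ISSUED = 8,9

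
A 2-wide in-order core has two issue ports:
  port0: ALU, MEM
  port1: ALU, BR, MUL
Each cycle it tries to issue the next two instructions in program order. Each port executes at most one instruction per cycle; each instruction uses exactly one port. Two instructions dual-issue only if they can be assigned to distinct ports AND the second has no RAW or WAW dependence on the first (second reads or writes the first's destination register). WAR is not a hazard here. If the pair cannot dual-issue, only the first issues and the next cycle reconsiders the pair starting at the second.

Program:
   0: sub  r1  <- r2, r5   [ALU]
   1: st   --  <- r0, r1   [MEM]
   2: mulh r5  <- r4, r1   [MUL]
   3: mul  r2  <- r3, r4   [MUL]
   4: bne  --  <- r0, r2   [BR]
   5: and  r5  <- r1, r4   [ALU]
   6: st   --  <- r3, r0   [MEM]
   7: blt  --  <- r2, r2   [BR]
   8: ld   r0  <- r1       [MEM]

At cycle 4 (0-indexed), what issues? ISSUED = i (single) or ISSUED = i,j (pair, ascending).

ISSUED = 6,7

t=0 i0:sub ; RAW r1
t=1 i1&i2:st+mulh ; 2-wide
t=2 i3:mul ; no-port MUL/BR
t=3 i4&i5:bne+and ; 2-wide
t=4 i6&i7:st+blt ; 2-wide
t=5 i8:ld ; tail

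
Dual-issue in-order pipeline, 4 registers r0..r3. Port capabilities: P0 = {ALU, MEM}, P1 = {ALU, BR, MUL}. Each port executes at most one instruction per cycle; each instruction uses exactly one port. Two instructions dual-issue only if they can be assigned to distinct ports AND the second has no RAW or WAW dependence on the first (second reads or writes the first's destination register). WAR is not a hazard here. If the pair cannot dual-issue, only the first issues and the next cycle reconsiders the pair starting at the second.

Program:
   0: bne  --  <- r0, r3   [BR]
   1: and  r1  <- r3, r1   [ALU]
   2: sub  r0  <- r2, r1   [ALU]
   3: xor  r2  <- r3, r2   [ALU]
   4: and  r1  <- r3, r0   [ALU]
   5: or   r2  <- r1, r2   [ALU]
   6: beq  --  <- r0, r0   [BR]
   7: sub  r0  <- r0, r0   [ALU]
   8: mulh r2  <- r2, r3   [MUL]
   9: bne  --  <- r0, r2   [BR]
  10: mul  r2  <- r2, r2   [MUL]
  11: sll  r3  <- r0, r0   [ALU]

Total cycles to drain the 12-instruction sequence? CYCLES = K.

CYCLES = 7

  cy0 -> i0,i1 (bne;and) dual
  cy1 -> i2,i3 (sub;xor) dual
  cy2 -> i4 (and) RAW r1
  cy3 -> i5,i6 (or;beq) dual
  cy4 -> i7,i8 (sub;mulh) dual
  cy5 -> i9 (bne) no-port BR/MUL
  cy6 -> i10,i11 (mul;sll) dual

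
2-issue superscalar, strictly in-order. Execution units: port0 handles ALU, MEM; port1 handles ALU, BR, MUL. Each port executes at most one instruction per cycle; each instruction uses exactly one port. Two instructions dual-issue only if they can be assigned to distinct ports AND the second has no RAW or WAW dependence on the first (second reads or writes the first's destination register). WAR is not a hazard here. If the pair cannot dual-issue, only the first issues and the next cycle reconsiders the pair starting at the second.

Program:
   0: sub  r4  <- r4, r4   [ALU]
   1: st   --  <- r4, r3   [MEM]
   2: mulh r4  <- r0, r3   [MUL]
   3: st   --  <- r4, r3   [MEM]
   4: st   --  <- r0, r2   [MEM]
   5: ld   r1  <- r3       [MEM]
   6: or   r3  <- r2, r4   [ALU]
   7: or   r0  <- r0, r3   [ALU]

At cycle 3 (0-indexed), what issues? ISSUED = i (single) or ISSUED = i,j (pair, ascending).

0. sub.ALU @i0  | RAW r4
1. st.MEM mulh.MUL @i1+i2  | pair
2. st.MEM @i3  | no-port MEM/MEM
3. st.MEM @i4  | no-port MEM/MEM
4. ld.MEM or.ALU @i5+i6  | pair
5. or.ALU @i7  | tail

ISSUED = 4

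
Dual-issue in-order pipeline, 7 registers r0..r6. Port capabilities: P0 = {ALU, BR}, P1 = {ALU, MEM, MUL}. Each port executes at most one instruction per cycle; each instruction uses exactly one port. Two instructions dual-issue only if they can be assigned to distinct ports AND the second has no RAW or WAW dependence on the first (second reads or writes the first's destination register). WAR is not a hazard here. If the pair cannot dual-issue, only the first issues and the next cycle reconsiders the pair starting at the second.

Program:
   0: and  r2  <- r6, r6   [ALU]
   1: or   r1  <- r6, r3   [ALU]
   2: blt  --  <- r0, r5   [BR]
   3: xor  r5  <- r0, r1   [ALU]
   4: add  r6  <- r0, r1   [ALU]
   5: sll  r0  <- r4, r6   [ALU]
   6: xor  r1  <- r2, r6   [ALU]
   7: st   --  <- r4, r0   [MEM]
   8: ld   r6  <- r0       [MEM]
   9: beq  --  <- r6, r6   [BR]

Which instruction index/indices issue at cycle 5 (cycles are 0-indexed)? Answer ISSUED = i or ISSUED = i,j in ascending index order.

0. and.ALU or.ALU @i0&i1  | dual
1. blt.BR xor.ALU @i2&i3  | dual
2. add.ALU @i4  | RAW r6
3. sll.ALU xor.ALU @i5&i6  | dual
4. st.MEM @i7  | no-port MEM/MEM
5. ld.MEM @i8  | RAW r6
6. beq.BR @i9  | tail

ISSUED = 8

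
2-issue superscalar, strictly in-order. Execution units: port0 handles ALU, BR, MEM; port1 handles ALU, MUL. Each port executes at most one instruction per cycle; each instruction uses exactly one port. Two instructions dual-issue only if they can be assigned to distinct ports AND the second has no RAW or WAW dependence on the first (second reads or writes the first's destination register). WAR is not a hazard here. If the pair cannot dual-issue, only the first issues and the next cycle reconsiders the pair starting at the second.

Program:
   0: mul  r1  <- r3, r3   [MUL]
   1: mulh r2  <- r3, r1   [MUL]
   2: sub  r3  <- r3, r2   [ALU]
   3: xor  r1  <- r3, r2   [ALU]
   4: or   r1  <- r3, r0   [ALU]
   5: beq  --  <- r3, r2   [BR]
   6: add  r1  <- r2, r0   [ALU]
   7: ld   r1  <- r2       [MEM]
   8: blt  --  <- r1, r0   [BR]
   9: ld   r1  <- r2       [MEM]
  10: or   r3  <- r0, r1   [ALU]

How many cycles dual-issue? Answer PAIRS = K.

0. mul.MUL @i0  | no-port MUL/MUL
1. mulh.MUL @i1  | RAW r2
2. sub.ALU @i2  | RAW r3
3. xor.ALU @i3  | WAW r1
4. or.ALU/beq.BR @i4+i5  | dual
5. add.ALU @i6  | WAW r1
6. ld.MEM @i7  | no-port MEM/BR
7. blt.BR @i8  | no-port BR/MEM
8. ld.MEM @i9  | RAW r1
9. or.ALU @i10  | tail

PAIRS = 1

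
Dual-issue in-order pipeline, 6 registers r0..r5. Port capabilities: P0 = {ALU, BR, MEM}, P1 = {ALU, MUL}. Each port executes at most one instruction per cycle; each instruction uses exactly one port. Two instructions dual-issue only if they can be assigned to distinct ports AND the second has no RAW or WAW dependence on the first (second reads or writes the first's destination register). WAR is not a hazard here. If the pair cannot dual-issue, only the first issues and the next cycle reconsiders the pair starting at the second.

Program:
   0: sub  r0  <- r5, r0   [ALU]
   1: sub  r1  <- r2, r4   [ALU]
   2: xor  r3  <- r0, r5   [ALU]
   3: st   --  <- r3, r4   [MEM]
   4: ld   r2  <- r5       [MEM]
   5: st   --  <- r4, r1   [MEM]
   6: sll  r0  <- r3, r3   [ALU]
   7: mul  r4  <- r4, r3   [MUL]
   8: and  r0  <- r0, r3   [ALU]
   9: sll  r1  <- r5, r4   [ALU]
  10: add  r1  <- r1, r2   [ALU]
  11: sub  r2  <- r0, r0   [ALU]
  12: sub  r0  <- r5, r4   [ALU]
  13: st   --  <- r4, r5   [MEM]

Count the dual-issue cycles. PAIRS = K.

PAIRS = 5

0. sub+sub @i0/i1  | dual
1. xor @i2  | RAW r3
2. st @i3  | no-port MEM/MEM
3. ld @i4  | no-port MEM/MEM
4. st+sll @i5/i6  | dual
5. mul+and @i7/i8  | dual
6. sll @i9  | RAW+WAW r1
7. add+sub @i10/i11  | dual
8. sub+st @i12/i13  | dual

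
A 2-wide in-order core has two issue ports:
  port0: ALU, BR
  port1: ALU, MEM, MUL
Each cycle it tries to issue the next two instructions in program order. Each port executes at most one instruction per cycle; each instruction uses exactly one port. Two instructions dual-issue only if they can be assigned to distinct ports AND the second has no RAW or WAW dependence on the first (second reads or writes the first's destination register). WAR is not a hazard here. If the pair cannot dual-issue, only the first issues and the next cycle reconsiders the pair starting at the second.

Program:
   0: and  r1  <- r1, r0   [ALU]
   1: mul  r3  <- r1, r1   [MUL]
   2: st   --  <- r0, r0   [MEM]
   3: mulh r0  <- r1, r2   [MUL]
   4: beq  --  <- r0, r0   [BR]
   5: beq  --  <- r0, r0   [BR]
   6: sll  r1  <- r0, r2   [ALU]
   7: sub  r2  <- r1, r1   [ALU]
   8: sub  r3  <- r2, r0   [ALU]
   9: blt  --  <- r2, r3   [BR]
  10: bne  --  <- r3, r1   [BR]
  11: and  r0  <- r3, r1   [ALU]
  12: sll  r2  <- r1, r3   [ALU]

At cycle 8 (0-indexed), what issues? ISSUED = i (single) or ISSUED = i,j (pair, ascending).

c0: i0 and.ALU  RAW r1
c1: i1 mul.MUL  no-port MUL/MEM
c2: i2 st.MEM  no-port MEM/MUL
c3: i3 mulh.MUL  RAW r0
c4: i4 beq.BR  no-port BR/BR
c5: i5,i6 beq.BR;sll.ALU  dual
c6: i7 sub.ALU  RAW r2
c7: i8 sub.ALU  RAW r3
c8: i9 blt.BR  no-port BR/BR
c9: i10,i11 bne.BR;and.ALU  dual
c10: i12 sll.ALU  tail

ISSUED = 9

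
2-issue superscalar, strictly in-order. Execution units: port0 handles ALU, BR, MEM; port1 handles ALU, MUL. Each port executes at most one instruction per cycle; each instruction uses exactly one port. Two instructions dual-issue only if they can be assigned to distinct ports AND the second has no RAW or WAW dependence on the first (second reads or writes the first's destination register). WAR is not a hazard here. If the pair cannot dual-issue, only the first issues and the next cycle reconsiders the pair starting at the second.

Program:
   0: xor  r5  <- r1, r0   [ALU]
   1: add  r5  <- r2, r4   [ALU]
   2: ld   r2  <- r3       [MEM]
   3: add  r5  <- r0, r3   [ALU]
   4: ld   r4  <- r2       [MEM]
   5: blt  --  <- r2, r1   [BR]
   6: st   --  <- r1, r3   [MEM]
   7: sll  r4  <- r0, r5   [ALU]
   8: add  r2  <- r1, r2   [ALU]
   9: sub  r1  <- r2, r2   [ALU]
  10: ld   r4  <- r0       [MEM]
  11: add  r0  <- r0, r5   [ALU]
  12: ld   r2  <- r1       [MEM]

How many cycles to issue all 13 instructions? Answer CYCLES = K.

CYCLES = 8

  cy0 -> i0 (xor.ALU) WAW r5
  cy1 -> i1/i2 (add.ALU;ld.MEM) pair
  cy2 -> i3/i4 (add.ALU;ld.MEM) pair
  cy3 -> i5 (blt.BR) no-port BR/MEM
  cy4 -> i6/i7 (st.MEM;sll.ALU) pair
  cy5 -> i8 (add.ALU) RAW r2
  cy6 -> i9/i10 (sub.ALU;ld.MEM) pair
  cy7 -> i11/i12 (add.ALU;ld.MEM) pair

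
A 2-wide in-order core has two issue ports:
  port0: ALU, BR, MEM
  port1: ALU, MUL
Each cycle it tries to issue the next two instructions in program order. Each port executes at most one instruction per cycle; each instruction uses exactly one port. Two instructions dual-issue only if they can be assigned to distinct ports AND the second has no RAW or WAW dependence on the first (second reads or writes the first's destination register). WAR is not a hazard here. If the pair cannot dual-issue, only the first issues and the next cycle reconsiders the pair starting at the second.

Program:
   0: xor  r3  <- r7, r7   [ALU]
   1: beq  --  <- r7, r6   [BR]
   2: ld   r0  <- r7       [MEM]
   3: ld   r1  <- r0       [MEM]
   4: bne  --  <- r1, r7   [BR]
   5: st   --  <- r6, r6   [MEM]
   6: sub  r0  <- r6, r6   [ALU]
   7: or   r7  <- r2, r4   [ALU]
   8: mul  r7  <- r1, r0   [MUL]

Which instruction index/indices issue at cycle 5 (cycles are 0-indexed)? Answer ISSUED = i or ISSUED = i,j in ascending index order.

[0] i0+i1  xor.ALU+beq.BR  -- pair
[1] i2  ld.MEM  -- no-port MEM/MEM
[2] i3  ld.MEM  -- no-port MEM/BR
[3] i4  bne.BR  -- no-port BR/MEM
[4] i5+i6  st.MEM+sub.ALU  -- pair
[5] i7  or.ALU  -- WAW r7
[6] i8  mul.MUL  -- tail

ISSUED = 7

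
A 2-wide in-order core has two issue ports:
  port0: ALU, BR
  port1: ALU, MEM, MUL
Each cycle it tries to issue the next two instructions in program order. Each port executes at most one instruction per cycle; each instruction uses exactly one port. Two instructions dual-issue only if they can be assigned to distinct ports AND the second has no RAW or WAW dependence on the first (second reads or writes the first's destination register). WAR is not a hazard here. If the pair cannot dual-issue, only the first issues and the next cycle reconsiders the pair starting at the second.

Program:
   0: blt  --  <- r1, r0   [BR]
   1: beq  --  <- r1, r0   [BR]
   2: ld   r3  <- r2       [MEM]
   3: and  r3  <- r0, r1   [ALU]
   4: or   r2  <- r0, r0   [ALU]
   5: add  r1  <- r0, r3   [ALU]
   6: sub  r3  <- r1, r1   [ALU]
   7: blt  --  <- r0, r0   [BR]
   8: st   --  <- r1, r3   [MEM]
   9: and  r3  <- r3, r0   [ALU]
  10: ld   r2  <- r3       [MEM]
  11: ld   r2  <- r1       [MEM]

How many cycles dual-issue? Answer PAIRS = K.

t=0 i0:blt ; no-port BR/BR
t=1 i1+i2:beq;ld ; 2-wide
t=2 i3+i4:and;or ; 2-wide
t=3 i5:add ; RAW r1
t=4 i6+i7:sub;blt ; 2-wide
t=5 i8+i9:st;and ; 2-wide
t=6 i10:ld ; no-port MEM/MEM
t=7 i11:ld ; tail

PAIRS = 4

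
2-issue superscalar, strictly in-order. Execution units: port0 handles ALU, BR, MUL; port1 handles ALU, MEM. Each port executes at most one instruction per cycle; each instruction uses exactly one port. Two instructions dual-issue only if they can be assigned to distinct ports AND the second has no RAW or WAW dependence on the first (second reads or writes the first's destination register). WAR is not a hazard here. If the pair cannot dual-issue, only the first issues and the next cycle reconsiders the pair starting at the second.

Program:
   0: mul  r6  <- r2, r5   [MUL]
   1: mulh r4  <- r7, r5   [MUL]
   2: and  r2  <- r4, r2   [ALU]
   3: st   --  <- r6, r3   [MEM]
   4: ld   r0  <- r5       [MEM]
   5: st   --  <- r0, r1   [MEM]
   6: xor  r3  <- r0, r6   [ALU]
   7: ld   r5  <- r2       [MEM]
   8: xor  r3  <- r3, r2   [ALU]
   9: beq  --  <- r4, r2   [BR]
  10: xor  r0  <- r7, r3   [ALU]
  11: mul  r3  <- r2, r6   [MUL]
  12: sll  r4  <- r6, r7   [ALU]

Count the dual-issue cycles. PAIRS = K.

[0] i0  mul.MUL  -- no-port MUL/MUL
[1] i1  mulh.MUL  -- RAW r4
[2] i2+i3  and.ALU+st.MEM  -- pair
[3] i4  ld.MEM  -- no-port MEM/MEM
[4] i5+i6  st.MEM+xor.ALU  -- pair
[5] i7+i8  ld.MEM+xor.ALU  -- pair
[6] i9+i10  beq.BR+xor.ALU  -- pair
[7] i11+i12  mul.MUL+sll.ALU  -- pair

PAIRS = 5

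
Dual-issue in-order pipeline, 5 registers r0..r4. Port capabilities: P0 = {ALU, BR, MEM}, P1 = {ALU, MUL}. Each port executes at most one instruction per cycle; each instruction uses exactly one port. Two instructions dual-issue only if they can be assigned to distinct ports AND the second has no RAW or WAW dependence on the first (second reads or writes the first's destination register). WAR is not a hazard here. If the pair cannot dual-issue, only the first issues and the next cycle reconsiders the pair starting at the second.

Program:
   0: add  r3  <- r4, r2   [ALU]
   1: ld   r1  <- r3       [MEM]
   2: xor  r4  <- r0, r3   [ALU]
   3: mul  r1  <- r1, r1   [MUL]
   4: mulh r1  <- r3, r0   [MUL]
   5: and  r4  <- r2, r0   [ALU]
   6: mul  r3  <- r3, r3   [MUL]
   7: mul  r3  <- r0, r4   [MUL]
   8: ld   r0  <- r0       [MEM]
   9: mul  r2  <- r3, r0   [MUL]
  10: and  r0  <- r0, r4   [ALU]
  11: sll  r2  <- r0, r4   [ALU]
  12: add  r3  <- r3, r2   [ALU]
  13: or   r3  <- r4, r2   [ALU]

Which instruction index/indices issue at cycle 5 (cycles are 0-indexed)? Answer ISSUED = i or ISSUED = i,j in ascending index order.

ISSUED = 7,8

  cy0 -> i0 (add) RAW r3
  cy1 -> i1,i2 (ld xor) 2-wide
  cy2 -> i3 (mul) no-port MUL/MUL
  cy3 -> i4,i5 (mulh and) 2-wide
  cy4 -> i6 (mul) no-port MUL/MUL
  cy5 -> i7,i8 (mul ld) 2-wide
  cy6 -> i9,i10 (mul and) 2-wide
  cy7 -> i11 (sll) RAW r2
  cy8 -> i12 (add) WAW r3
  cy9 -> i13 (or) tail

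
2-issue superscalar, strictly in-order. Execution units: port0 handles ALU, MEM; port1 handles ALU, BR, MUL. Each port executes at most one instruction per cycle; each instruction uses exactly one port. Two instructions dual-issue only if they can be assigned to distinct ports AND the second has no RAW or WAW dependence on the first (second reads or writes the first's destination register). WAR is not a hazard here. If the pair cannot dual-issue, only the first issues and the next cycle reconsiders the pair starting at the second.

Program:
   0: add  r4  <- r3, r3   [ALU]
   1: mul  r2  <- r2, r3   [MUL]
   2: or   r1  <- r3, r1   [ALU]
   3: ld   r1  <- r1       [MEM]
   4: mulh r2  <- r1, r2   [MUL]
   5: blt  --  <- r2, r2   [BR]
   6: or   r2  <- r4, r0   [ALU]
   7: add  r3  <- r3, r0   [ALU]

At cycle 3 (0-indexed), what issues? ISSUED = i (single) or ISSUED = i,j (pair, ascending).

[0] i0,i1  add mul  -- pair
[1] i2  or  -- RAW+WAW r1
[2] i3  ld  -- RAW r1
[3] i4  mulh  -- no-port MUL/BR
[4] i5,i6  blt or  -- pair
[5] i7  add  -- tail

ISSUED = 4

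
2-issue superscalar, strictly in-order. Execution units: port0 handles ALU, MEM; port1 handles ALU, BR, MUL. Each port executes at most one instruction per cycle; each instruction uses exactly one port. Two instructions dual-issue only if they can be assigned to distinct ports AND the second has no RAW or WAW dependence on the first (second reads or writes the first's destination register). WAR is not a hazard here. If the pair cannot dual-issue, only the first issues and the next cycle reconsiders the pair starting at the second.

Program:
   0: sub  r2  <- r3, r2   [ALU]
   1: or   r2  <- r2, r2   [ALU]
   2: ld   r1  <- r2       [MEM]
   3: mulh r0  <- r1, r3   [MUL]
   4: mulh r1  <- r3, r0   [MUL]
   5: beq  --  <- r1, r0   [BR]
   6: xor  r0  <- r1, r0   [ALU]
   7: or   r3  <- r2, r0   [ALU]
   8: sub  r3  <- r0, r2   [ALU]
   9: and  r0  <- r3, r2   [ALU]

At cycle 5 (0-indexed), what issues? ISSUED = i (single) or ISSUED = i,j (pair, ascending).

ISSUED = 5,6

[0] i0  sub  -- RAW+WAW r2
[1] i1  or  -- RAW r2
[2] i2  ld  -- RAW r1
[3] i3  mulh  -- no-port MUL/MUL
[4] i4  mulh  -- no-port MUL/BR
[5] i5,i6  beq/xor  -- dual
[6] i7  or  -- WAW r3
[7] i8  sub  -- RAW r3
[8] i9  and  -- tail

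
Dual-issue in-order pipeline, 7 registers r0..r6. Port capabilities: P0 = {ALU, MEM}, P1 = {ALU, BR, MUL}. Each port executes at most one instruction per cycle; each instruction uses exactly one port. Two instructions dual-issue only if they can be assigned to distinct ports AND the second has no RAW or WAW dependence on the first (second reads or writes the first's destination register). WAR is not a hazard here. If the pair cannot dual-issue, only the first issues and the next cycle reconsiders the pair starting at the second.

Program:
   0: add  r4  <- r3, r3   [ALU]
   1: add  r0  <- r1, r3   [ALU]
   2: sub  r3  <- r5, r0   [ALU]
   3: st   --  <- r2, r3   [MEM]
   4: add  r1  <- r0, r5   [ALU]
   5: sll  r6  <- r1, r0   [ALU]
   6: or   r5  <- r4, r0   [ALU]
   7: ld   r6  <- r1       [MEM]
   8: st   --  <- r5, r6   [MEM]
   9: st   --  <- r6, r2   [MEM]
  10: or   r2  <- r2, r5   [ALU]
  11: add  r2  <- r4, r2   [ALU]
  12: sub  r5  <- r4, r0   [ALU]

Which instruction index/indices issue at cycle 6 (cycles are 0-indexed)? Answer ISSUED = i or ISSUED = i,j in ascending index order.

ISSUED = 9,10

c0: i0/i1 add.ALU+add.ALU  2-wide
c1: i2 sub.ALU  RAW r3
c2: i3/i4 st.MEM+add.ALU  2-wide
c3: i5/i6 sll.ALU+or.ALU  2-wide
c4: i7 ld.MEM  no-port MEM/MEM
c5: i8 st.MEM  no-port MEM/MEM
c6: i9/i10 st.MEM+or.ALU  2-wide
c7: i11/i12 add.ALU+sub.ALU  2-wide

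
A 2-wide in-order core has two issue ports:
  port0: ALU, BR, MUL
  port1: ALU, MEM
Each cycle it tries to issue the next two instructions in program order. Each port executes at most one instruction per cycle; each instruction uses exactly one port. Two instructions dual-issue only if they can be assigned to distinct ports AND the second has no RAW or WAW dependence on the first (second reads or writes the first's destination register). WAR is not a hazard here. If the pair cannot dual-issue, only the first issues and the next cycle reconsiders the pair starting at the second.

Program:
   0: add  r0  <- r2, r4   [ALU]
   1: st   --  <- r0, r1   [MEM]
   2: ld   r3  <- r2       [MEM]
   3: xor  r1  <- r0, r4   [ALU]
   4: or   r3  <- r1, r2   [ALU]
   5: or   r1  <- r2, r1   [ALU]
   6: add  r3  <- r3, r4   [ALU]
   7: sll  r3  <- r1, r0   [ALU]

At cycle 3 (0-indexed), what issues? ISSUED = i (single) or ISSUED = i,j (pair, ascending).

ISSUED = 4,5

  cy0 -> i0 (add) RAW r0
  cy1 -> i1 (st) no-port MEM/MEM
  cy2 -> i2&i3 (ld/xor) pair
  cy3 -> i4&i5 (or/or) pair
  cy4 -> i6 (add) WAW r3
  cy5 -> i7 (sll) tail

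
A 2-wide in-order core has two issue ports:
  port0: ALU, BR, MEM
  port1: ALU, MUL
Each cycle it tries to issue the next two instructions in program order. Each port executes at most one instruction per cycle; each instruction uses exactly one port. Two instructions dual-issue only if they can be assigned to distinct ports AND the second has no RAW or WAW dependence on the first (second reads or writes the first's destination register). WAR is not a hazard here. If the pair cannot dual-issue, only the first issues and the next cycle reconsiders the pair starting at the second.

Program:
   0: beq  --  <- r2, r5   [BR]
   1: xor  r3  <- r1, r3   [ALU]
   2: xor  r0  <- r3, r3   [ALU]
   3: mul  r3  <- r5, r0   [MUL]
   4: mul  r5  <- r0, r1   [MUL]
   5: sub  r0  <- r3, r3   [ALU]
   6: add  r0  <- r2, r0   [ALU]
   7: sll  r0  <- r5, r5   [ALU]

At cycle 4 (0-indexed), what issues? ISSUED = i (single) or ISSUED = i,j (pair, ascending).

ISSUED = 6

[0] i0/i1  beq.BR xor.ALU  -- 2-wide
[1] i2  xor.ALU  -- RAW r0
[2] i3  mul.MUL  -- no-port MUL/MUL
[3] i4/i5  mul.MUL sub.ALU  -- 2-wide
[4] i6  add.ALU  -- WAW r0
[5] i7  sll.ALU  -- tail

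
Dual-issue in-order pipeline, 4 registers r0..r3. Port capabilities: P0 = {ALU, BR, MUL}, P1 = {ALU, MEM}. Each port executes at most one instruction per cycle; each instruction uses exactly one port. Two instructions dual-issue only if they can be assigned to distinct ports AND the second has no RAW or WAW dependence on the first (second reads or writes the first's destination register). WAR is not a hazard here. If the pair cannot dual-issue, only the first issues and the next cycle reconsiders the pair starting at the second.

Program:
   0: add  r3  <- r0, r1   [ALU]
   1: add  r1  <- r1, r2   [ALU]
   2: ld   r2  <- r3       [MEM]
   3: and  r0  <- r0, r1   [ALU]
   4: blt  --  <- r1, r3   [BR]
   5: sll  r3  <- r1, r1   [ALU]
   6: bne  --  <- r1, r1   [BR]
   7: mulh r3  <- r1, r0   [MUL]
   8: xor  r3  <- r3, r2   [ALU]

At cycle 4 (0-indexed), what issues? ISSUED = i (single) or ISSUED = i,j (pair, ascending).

c0: i0,i1 add.ALU/add.ALU  2-wide
c1: i2,i3 ld.MEM/and.ALU  2-wide
c2: i4,i5 blt.BR/sll.ALU  2-wide
c3: i6 bne.BR  no-port BR/MUL
c4: i7 mulh.MUL  RAW+WAW r3
c5: i8 xor.ALU  tail

ISSUED = 7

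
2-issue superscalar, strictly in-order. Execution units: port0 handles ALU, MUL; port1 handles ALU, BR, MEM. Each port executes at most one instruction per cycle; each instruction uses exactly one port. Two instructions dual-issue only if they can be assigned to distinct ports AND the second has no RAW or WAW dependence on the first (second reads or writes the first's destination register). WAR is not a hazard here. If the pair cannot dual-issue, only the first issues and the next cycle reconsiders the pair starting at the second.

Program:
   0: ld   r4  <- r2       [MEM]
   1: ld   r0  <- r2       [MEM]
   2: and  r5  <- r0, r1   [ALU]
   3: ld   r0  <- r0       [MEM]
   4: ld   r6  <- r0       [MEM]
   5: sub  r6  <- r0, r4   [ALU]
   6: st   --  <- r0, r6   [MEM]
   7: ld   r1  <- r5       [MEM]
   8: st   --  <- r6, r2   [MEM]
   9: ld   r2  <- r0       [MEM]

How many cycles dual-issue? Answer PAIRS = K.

0. ld @i0  | no-port MEM/MEM
1. ld @i1  | RAW r0
2. and/ld @i2/i3  | pair
3. ld @i4  | WAW r6
4. sub @i5  | RAW r6
5. st @i6  | no-port MEM/MEM
6. ld @i7  | no-port MEM/MEM
7. st @i8  | no-port MEM/MEM
8. ld @i9  | tail

PAIRS = 1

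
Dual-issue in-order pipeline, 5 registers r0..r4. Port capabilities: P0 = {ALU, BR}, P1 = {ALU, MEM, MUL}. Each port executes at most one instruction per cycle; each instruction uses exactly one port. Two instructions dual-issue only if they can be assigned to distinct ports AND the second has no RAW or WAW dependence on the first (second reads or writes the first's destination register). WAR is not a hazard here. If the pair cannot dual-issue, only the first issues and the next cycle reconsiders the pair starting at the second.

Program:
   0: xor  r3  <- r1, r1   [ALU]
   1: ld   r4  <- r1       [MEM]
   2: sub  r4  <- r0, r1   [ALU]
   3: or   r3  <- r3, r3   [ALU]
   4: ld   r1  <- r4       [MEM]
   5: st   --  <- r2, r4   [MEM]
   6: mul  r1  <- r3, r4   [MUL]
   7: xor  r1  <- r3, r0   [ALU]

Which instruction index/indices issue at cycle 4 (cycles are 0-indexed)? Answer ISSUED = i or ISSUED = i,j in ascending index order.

ISSUED = 6

t=0 i0/i1:xor;ld ; 2-wide
t=1 i2/i3:sub;or ; 2-wide
t=2 i4:ld ; no-port MEM/MEM
t=3 i5:st ; no-port MEM/MUL
t=4 i6:mul ; WAW r1
t=5 i7:xor ; tail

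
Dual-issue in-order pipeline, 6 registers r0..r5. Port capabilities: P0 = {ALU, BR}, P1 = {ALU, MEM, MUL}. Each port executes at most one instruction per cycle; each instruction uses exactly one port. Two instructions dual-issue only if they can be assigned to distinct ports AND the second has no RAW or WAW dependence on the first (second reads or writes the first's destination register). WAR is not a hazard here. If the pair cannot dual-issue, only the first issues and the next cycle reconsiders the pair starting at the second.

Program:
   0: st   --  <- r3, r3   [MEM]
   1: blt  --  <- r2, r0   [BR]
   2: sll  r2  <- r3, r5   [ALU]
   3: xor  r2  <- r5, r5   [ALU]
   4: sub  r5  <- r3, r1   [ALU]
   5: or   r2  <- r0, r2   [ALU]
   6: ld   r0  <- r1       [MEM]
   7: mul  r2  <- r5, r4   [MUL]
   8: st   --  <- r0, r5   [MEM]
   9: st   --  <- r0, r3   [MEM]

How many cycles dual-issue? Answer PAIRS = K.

#0 head=0: st.MEM/blt.BR i0,i1 2-wide
#1 head=2: sll.ALU i2 WAW r2
#2 head=3: xor.ALU/sub.ALU i3,i4 2-wide
#3 head=5: or.ALU/ld.MEM i5,i6 2-wide
#4 head=7: mul.MUL i7 no-port MUL/MEM
#5 head=8: st.MEM i8 no-port MEM/MEM
#6 head=9: st.MEM i9 tail

PAIRS = 3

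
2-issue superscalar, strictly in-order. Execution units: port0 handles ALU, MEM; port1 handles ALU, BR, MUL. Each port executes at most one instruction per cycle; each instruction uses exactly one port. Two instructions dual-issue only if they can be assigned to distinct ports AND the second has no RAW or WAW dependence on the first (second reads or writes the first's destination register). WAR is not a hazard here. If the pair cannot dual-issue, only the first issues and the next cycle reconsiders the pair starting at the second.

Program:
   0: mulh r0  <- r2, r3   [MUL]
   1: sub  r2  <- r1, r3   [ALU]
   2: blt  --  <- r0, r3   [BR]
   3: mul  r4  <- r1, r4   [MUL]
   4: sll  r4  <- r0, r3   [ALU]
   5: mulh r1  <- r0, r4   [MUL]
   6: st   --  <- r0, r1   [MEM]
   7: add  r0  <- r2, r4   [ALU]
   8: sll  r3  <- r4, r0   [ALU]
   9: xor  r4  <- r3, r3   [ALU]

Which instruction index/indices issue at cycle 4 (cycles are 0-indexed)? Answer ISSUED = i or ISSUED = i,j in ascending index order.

[0] i0&i1  mulh;sub  -- 2-wide
[1] i2  blt  -- no-port BR/MUL
[2] i3  mul  -- WAW r4
[3] i4  sll  -- RAW r4
[4] i5  mulh  -- RAW r1
[5] i6&i7  st;add  -- 2-wide
[6] i8  sll  -- RAW r3
[7] i9  xor  -- tail

ISSUED = 5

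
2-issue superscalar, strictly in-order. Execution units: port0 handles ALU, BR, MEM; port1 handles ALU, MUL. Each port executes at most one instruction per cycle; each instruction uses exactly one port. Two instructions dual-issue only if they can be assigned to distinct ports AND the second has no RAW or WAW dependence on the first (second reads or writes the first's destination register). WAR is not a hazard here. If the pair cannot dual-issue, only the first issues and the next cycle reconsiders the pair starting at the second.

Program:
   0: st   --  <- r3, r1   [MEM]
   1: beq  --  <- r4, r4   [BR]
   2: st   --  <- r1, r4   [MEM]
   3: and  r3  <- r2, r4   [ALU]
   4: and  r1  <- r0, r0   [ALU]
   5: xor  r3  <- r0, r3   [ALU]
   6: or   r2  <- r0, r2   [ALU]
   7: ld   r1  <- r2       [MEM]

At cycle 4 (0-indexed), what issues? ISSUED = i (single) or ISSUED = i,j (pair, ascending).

ISSUED = 6

#0 head=0: st.MEM i0 no-port MEM/BR
#1 head=1: beq.BR i1 no-port BR/MEM
#2 head=2: st.MEM;and.ALU i2&i3 pair
#3 head=4: and.ALU;xor.ALU i4&i5 pair
#4 head=6: or.ALU i6 RAW r2
#5 head=7: ld.MEM i7 tail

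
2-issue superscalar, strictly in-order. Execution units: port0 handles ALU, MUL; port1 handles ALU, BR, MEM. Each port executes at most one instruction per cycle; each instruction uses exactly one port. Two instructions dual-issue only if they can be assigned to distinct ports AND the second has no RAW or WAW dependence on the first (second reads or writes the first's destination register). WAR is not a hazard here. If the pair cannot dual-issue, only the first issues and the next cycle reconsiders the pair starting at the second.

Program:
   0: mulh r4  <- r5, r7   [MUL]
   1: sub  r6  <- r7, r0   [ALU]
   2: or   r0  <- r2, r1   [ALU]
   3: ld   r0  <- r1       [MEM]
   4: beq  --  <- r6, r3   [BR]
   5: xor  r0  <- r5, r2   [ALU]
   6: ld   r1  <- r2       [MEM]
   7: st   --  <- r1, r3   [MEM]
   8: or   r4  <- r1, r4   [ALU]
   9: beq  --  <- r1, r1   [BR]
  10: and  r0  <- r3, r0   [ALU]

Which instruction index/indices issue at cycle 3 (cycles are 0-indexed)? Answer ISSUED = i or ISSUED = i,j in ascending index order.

ISSUED = 4,5

  cy0 -> i0+i1 (mulh.MUL/sub.ALU) 2-wide
  cy1 -> i2 (or.ALU) WAW r0
  cy2 -> i3 (ld.MEM) no-port MEM/BR
  cy3 -> i4+i5 (beq.BR/xor.ALU) 2-wide
  cy4 -> i6 (ld.MEM) no-port MEM/MEM
  cy5 -> i7+i8 (st.MEM/or.ALU) 2-wide
  cy6 -> i9+i10 (beq.BR/and.ALU) 2-wide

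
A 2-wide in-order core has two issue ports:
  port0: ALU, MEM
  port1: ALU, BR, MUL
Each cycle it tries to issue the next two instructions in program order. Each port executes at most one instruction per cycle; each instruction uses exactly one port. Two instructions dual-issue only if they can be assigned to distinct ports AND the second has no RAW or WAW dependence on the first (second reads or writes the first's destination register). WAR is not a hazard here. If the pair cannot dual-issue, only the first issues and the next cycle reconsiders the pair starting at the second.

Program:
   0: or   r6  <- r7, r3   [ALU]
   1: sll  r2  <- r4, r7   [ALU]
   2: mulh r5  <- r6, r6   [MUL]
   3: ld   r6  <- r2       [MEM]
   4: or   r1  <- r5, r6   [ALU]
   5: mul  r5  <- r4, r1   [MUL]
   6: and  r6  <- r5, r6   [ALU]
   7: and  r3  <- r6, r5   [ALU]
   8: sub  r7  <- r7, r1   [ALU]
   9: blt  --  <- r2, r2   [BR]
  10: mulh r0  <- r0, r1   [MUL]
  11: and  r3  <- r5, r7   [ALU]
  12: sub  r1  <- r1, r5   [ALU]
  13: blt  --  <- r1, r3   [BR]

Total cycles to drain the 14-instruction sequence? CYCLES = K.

  cy0 -> i0/i1 (or;sll) 2-wide
  cy1 -> i2/i3 (mulh;ld) 2-wide
  cy2 -> i4 (or) RAW r1
  cy3 -> i5 (mul) RAW r5
  cy4 -> i6 (and) RAW r6
  cy5 -> i7/i8 (and;sub) 2-wide
  cy6 -> i9 (blt) no-port BR/MUL
  cy7 -> i10/i11 (mulh;and) 2-wide
  cy8 -> i12 (sub) RAW r1
  cy9 -> i13 (blt) tail

CYCLES = 10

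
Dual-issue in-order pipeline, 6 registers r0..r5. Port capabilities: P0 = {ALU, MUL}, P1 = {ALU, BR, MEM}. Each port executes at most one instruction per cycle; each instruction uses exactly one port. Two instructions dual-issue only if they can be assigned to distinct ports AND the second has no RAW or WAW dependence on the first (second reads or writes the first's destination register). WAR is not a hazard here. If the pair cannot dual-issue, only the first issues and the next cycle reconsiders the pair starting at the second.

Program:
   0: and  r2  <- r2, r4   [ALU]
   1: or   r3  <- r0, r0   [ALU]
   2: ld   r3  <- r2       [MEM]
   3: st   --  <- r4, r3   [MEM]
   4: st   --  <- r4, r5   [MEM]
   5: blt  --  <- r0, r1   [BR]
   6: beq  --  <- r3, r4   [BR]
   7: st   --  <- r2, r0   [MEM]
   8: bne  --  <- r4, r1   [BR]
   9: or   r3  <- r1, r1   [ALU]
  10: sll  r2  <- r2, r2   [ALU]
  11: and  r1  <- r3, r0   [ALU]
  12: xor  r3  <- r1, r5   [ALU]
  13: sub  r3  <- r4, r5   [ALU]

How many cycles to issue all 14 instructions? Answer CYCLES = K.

CYCLES = 11

c0: i0,i1 and or  pair
c1: i2 ld  no-port MEM/MEM
c2: i3 st  no-port MEM/MEM
c3: i4 st  no-port MEM/BR
c4: i5 blt  no-port BR/BR
c5: i6 beq  no-port BR/MEM
c6: i7 st  no-port MEM/BR
c7: i8,i9 bne or  pair
c8: i10,i11 sll and  pair
c9: i12 xor  WAW r3
c10: i13 sub  tail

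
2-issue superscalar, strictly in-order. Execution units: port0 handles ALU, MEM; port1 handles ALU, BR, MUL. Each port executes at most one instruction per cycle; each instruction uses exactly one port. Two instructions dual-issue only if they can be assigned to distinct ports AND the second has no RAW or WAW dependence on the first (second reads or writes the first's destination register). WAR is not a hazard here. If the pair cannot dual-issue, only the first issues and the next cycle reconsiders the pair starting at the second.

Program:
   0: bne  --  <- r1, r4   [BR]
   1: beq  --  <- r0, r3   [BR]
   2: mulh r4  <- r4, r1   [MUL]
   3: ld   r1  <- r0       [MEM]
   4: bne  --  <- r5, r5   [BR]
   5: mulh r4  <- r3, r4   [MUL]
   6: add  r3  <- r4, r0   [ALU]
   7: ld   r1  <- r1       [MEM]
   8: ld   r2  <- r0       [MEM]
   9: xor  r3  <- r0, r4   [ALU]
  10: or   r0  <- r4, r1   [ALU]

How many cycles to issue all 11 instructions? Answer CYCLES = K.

0. bne.BR @i0  | no-port BR/BR
1. beq.BR @i1  | no-port BR/MUL
2. mulh.MUL+ld.MEM @i2+i3  | pair
3. bne.BR @i4  | no-port BR/MUL
4. mulh.MUL @i5  | RAW r4
5. add.ALU+ld.MEM @i6+i7  | pair
6. ld.MEM+xor.ALU @i8+i9  | pair
7. or.ALU @i10  | tail

CYCLES = 8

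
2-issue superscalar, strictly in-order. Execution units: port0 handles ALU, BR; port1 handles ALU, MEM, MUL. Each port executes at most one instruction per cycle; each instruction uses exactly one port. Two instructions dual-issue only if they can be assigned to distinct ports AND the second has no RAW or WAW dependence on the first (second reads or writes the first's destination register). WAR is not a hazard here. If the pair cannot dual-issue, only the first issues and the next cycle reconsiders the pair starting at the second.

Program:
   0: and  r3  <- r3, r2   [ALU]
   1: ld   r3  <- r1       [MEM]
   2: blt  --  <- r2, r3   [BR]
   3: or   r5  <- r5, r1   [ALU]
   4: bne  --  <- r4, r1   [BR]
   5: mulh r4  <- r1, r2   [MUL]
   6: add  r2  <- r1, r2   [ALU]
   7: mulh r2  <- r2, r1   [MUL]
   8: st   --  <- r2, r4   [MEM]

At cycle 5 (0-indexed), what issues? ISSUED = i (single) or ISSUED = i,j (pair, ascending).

c0: i0 and.ALU  WAW r3
c1: i1 ld.MEM  RAW r3
c2: i2,i3 blt.BR+or.ALU  pair
c3: i4,i5 bne.BR+mulh.MUL  pair
c4: i6 add.ALU  RAW+WAW r2
c5: i7 mulh.MUL  no-port MUL/MEM
c6: i8 st.MEM  tail

ISSUED = 7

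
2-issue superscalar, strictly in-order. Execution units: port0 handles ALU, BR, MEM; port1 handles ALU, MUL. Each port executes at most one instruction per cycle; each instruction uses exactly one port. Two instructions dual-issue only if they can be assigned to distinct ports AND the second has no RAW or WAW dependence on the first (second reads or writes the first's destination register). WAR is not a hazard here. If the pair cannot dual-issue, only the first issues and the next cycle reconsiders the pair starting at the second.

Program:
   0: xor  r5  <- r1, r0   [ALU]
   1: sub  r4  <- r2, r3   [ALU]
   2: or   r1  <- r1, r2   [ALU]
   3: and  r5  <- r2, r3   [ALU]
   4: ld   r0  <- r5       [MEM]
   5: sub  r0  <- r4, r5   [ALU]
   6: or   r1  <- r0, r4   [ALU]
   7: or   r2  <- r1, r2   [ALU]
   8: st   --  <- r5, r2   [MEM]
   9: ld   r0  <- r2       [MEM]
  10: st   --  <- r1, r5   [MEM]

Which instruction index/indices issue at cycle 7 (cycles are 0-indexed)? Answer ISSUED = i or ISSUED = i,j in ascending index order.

ISSUED = 9

c0: i0+i1 xor.ALU;sub.ALU  dual
c1: i2+i3 or.ALU;and.ALU  dual
c2: i4 ld.MEM  WAW r0
c3: i5 sub.ALU  RAW r0
c4: i6 or.ALU  RAW r1
c5: i7 or.ALU  RAW r2
c6: i8 st.MEM  no-port MEM/MEM
c7: i9 ld.MEM  no-port MEM/MEM
c8: i10 st.MEM  tail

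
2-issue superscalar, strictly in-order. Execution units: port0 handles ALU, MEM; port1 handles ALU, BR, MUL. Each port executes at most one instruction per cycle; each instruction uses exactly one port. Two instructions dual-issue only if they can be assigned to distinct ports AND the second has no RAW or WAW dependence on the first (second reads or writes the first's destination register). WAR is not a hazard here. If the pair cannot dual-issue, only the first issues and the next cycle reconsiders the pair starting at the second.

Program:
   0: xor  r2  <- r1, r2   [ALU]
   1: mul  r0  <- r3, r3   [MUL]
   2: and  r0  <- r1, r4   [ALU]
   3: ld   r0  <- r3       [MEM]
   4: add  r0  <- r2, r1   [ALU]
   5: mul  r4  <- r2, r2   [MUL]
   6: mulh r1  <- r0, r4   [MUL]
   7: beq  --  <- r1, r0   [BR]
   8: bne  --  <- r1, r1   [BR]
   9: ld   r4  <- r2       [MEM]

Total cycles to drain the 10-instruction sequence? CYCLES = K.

c0: i0&i1 xor.ALU/mul.MUL  dual
c1: i2 and.ALU  WAW r0
c2: i3 ld.MEM  WAW r0
c3: i4&i5 add.ALU/mul.MUL  dual
c4: i6 mulh.MUL  no-port MUL/BR
c5: i7 beq.BR  no-port BR/BR
c6: i8&i9 bne.BR/ld.MEM  dual

CYCLES = 7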